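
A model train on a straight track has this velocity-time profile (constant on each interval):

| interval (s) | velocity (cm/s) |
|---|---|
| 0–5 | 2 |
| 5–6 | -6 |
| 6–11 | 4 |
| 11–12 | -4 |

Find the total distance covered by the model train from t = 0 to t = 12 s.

40 cm

Distance (not displacement) is the total path length: add the absolute areas under v-t.
0–5 s: |2| × 5 = 10 cm
5–6 s: |-6| × 1 = 6 cm
6–11 s: |4| × 5 = 20 cm
11–12 s: |-4| × 1 = 4 cm
Total distance = 40 cm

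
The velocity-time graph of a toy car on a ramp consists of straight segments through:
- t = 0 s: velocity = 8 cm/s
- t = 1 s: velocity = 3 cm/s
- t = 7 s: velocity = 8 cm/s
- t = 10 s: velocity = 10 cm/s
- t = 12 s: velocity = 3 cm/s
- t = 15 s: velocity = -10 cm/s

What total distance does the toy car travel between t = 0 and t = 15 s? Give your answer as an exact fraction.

1184/13 cm

Distance (not displacement) is the total path length: add the absolute areas under v-t.
0–1 s: |½(8 + 3)(1)| = 5.5 cm
1–7 s: |½(3 + 8)(6)| = 33 cm
7–10 s: |½(8 + 10)(3)| = 27 cm
10–12 s: |½(10 + 3)(2)| = 13 cm
12–15 s: v = 0 at t = 165/13 s; triangle areas 27/26 + 150/13 = 327/26 cm
Total distance = 1184/13 cm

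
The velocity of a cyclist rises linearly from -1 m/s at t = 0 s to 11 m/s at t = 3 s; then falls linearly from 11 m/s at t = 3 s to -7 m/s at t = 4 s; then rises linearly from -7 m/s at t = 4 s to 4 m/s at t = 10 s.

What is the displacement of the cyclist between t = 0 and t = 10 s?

Net displacement equals the area under the velocity-time graph (areas below the axis count negative).
0–3 s: ½(-1 + 11)(3) = 15 m
3–4 s: ½(11 + -7)(1) = 2 m
4–10 s: ½(-7 + 4)(6) = -9 m
Net displacement = 8 m

8 m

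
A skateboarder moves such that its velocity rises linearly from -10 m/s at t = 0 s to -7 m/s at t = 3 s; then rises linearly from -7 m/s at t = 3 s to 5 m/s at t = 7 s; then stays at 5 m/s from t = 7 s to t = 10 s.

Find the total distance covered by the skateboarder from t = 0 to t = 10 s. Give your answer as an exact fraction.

Total distance travelled is ∫|v| dt — sum the magnitudes of each area piece.
0–3 s: |½(-10 + -7)(3)| = 25.5 m
3–7 s: v = 0 at t = 16/3 s; triangle areas 49/6 + 25/6 = 37/3 m
7–10 s: |5| × 3 = 15 m
Total distance = 317/6 m

317/6 m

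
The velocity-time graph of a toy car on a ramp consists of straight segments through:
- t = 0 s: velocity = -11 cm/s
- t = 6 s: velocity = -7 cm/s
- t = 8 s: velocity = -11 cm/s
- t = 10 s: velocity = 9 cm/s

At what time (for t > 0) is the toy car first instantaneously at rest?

v changes sign on 8–10 s (from -11 to 9); the graph is linear there, so v = 0 at t = 8 + (11)·(10 − 8)/(9 − -11) = 9.1 s.

t = 9.1 s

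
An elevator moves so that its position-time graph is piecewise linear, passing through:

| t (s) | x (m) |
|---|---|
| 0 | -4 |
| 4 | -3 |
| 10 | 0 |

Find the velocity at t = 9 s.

Velocity is the slope of the x-t graph on 4–10 s: (0 − -3)/(10 − 4) = 0.5 m/s.

0.5 m/s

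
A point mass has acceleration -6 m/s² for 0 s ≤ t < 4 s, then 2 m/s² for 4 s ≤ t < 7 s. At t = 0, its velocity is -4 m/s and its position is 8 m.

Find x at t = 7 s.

-131 m

On each constant-a segment, Δv = aΔt and Δx = v₀Δt + ½aΔt²; chain segment to segment.
0–4 s: v starts -4 m/s; Δx = -4·4 + ½·-6·4² = -64 m; v ends -28 m/s.
4–7 s: v starts -28 m/s; Δx = -28·3 + ½·2·3² = -75 m; v ends -22 m/s.
x(7) = 8 + Σ Δx = -131 m.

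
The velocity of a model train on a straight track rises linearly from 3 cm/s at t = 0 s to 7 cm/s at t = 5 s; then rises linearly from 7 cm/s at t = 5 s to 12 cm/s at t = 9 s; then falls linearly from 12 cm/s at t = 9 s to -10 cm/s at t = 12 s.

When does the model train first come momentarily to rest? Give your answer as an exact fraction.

t = 117/11 s

v changes sign on 9–12 s (from 12 to -10); the graph is linear there, so v = 0 at t = 9 + (-12)·(12 − 9)/(-10 − 12) = 117/11 s.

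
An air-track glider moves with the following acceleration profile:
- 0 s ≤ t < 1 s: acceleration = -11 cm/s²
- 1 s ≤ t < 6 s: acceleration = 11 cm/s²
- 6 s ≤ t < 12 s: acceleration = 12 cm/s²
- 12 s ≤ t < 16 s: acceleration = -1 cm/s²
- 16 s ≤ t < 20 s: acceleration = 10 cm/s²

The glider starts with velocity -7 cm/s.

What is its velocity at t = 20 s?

145 cm/s

Δv equals the area under the a-t graph; then v = v₀ + Δv.
0–1 s: -11 × 1 = -11 cm/s
1–6 s: 11 × 5 = 55 cm/s
6–12 s: 12 × 6 = 72 cm/s
12–16 s: -1 × 4 = -4 cm/s
16–20 s: 10 × 4 = 40 cm/s
Δv = 152 cm/s, so v(20) = -7 + (152) = 145 cm/s.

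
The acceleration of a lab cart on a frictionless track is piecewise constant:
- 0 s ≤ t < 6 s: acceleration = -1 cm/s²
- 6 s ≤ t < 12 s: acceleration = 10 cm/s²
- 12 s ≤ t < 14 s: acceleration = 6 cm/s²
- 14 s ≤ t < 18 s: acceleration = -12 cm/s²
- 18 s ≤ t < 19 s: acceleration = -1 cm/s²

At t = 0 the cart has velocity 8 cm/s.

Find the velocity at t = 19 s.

Δv equals the area under the a-t graph; then v = v₀ + Δv.
0–6 s: -1 × 6 = -6 cm/s
6–12 s: 10 × 6 = 60 cm/s
12–14 s: 6 × 2 = 12 cm/s
14–18 s: -12 × 4 = -48 cm/s
18–19 s: -1 × 1 = -1 cm/s
Δv = 17 cm/s, so v(19) = 8 + (17) = 25 cm/s.

25 cm/s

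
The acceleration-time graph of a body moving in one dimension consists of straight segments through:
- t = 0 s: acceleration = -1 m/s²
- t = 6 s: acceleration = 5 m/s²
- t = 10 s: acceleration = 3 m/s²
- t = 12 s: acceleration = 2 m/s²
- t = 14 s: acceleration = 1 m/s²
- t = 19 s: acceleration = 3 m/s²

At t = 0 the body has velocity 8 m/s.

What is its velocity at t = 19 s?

Δv equals the area under the a-t graph; then v = v₀ + Δv.
0–6 s: ½(-1 + 5)(6) = 12 m/s
6–10 s: ½(5 + 3)(4) = 16 m/s
10–12 s: ½(3 + 2)(2) = 5 m/s
12–14 s: ½(2 + 1)(2) = 3 m/s
14–19 s: ½(1 + 3)(5) = 10 m/s
Δv = 46 m/s, so v(19) = 8 + (46) = 54 m/s.

54 m/s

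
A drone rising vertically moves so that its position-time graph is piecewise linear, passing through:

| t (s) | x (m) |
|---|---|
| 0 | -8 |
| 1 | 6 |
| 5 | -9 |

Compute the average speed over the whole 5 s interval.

5.8 m/s

Average speed = (total path length)/(elapsed time); on a piecewise-linear x-t graph the path length is Σ|Δx|.
0–1 s: |Δx| = |6 − -8| = 14 m
1–5 s: |Δx| = |-9 − 6| = 15 m
Total path = 29 m; average speed = 29/5 = 5.8 m/s.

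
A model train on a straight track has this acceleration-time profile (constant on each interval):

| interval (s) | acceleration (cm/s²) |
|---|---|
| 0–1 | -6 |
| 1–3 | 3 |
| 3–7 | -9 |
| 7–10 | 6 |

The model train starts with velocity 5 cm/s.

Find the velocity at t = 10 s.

Δv equals the area under the a-t graph; then v = v₀ + Δv.
0–1 s: -6 × 1 = -6 cm/s
1–3 s: 3 × 2 = 6 cm/s
3–7 s: -9 × 4 = -36 cm/s
7–10 s: 6 × 3 = 18 cm/s
Δv = -18 cm/s, so v(10) = 5 + (-18) = -13 cm/s.

-13 cm/s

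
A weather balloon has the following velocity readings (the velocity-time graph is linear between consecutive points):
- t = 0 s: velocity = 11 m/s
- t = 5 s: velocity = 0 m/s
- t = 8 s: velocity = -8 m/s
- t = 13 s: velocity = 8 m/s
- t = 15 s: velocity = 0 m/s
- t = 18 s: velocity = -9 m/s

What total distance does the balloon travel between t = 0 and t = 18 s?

81 m

Distance (not displacement) is the total path length: add the absolute areas under v-t.
0–5 s: |½(11 + 0)(5)| = 27.5 m
5–8 s: |½(0 + -8)(3)| = 12 m
8–13 s: v = 0 at t = 10.5 s; triangle areas 10 + 10 = 20 m
13–15 s: |½(8 + 0)(2)| = 8 m
15–18 s: |½(0 + -9)(3)| = 13.5 m
Total distance = 81 m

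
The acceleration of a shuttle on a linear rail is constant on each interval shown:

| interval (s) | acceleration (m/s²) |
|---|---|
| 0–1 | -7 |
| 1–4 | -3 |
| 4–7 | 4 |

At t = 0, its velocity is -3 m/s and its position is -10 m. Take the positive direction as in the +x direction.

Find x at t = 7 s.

On each constant-a segment, Δv = aΔt and Δx = v₀Δt + ½aΔt²; chain segment to segment.
0–1 s: v starts -3 m/s; Δx = -3·1 + ½·-7·1² = -6.5 m; v ends -10 m/s.
1–4 s: v starts -10 m/s; Δx = -10·3 + ½·-3·3² = -43.5 m; v ends -19 m/s.
4–7 s: v starts -19 m/s; Δx = -19·3 + ½·4·3² = -39 m; v ends -7 m/s.
x(7) = -10 + Σ Δx = -99 m.

-99 m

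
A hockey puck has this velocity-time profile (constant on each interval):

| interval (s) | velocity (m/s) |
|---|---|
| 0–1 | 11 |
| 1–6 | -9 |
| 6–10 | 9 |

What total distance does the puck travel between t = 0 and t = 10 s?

Distance (not displacement) is the total path length: add the absolute areas under v-t.
0–1 s: |11| × 1 = 11 m
1–6 s: |-9| × 5 = 45 m
6–10 s: |9| × 4 = 36 m
Total distance = 92 m

92 m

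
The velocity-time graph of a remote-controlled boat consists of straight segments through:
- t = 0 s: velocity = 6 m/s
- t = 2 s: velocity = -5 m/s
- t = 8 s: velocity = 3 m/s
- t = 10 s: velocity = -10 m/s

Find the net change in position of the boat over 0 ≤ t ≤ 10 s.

Net displacement equals the area under the velocity-time graph (areas below the axis count negative).
0–2 s: ½(6 + -5)(2) = 1 m
2–8 s: ½(-5 + 3)(6) = -6 m
8–10 s: ½(3 + -10)(2) = -7 m
Net displacement = -12 m

-12 m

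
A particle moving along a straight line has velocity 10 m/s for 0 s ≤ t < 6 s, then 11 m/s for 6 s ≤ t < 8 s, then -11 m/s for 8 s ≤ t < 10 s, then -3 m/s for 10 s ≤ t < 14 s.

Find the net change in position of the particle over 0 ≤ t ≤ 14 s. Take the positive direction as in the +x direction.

Displacement is the signed area under the v-t curve.
0–6 s: 10 × 6 = 60 m
6–8 s: 11 × 2 = 22 m
8–10 s: -11 × 2 = -22 m
10–14 s: -3 × 4 = -12 m
Net displacement = 48 m

48 m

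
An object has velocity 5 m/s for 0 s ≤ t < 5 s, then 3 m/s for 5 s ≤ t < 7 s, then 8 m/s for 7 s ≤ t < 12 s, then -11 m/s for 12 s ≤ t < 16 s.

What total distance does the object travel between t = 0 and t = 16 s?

Distance (not displacement) is the total path length: add the absolute areas under v-t.
0–5 s: |5| × 5 = 25 m
5–7 s: |3| × 2 = 6 m
7–12 s: |8| × 5 = 40 m
12–16 s: |-11| × 4 = 44 m
Total distance = 115 m

115 m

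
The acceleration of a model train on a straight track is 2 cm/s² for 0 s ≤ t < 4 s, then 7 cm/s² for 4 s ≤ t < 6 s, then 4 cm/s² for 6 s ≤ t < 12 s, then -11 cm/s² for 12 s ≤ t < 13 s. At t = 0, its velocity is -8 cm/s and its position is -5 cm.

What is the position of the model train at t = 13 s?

181.5 cm

On each constant-a segment, Δv = aΔt and Δx = v₀Δt + ½aΔt²; chain segment to segment.
0–4 s: v starts -8 cm/s; Δx = -8·4 + ½·2·4² = -16 cm; v ends 0 cm/s.
4–6 s: v starts 0 cm/s; Δx = 0·2 + ½·7·2² = 14 cm; v ends 14 cm/s.
6–12 s: v starts 14 cm/s; Δx = 14·6 + ½·4·6² = 156 cm; v ends 38 cm/s.
12–13 s: v starts 38 cm/s; Δx = 38·1 + ½·-11·1² = 32.5 cm; v ends 27 cm/s.
x(13) = -5 + Σ Δx = 181.5 cm.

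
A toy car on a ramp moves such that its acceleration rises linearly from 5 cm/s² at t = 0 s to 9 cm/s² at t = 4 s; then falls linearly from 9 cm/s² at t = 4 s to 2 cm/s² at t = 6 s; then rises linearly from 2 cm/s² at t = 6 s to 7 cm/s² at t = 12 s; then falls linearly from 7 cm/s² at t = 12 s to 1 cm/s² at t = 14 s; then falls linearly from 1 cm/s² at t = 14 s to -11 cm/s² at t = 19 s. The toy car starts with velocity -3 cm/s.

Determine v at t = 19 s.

Δv equals the area under the a-t graph; then v = v₀ + Δv.
0–4 s: ½(5 + 9)(4) = 28 cm/s
4–6 s: ½(9 + 2)(2) = 11 cm/s
6–12 s: ½(2 + 7)(6) = 27 cm/s
12–14 s: ½(7 + 1)(2) = 8 cm/s
14–19 s: ½(1 + -11)(5) = -25 cm/s
Δv = 49 cm/s, so v(19) = -3 + (49) = 46 cm/s.

46 cm/s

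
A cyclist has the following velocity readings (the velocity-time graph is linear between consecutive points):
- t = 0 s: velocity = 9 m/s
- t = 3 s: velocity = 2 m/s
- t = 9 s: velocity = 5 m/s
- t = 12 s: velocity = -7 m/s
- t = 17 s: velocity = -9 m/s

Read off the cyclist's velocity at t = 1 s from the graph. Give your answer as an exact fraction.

20/3 m/s

On 0–3 s the graph is linear from 9 to 2 m/s: v(1) = 9 + (2 − 9)·(1 − 0)/(3 − 0) = 20/3 m/s.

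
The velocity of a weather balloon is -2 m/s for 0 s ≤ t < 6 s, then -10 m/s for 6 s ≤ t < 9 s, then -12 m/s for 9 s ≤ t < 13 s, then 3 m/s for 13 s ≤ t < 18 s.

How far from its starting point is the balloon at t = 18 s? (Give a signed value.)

Displacement is the signed area under the v-t curve.
0–6 s: -2 × 6 = -12 m
6–9 s: -10 × 3 = -30 m
9–13 s: -12 × 4 = -48 m
13–18 s: 3 × 5 = 15 m
Net displacement = -75 m

-75 m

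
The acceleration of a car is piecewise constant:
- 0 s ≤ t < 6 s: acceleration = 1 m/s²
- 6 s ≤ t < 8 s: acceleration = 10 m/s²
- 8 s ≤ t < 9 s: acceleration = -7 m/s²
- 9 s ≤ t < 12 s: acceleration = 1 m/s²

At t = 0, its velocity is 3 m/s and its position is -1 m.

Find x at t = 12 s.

On each constant-a segment, Δv = aΔt and Δx = v₀Δt + ½aΔt²; chain segment to segment.
0–6 s: v starts 3 m/s; Δx = 3·6 + ½·1·6² = 36 m; v ends 9 m/s.
6–8 s: v starts 9 m/s; Δx = 9·2 + ½·10·2² = 38 m; v ends 29 m/s.
8–9 s: v starts 29 m/s; Δx = 29·1 + ½·-7·1² = 25.5 m; v ends 22 m/s.
9–12 s: v starts 22 m/s; Δx = 22·3 + ½·1·3² = 70.5 m; v ends 25 m/s.
x(12) = -1 + Σ Δx = 169 m.

169 m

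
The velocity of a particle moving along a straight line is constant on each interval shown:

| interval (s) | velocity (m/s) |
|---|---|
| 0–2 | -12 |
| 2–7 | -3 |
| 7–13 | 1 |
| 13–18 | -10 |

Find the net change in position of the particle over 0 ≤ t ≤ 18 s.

Displacement is the signed area under the v-t curve.
0–2 s: -12 × 2 = -24 m
2–7 s: -3 × 5 = -15 m
7–13 s: 1 × 6 = 6 m
13–18 s: -10 × 5 = -50 m
Net displacement = -83 m

-83 m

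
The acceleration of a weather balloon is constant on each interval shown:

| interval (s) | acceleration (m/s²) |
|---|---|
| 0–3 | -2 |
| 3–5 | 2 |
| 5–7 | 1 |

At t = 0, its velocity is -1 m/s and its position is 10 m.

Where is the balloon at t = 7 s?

On each constant-a segment, Δv = aΔt and Δx = v₀Δt + ½aΔt²; chain segment to segment.
0–3 s: v starts -1 m/s; Δx = -1·3 + ½·-2·3² = -12 m; v ends -7 m/s.
3–5 s: v starts -7 m/s; Δx = -7·2 + ½·2·2² = -10 m; v ends -3 m/s.
5–7 s: v starts -3 m/s; Δx = -3·2 + ½·1·2² = -4 m; v ends -1 m/s.
x(7) = 10 + Σ Δx = -16 m.

-16 m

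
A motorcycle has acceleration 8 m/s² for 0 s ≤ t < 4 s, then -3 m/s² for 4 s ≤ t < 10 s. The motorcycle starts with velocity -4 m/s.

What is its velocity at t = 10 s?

Δv equals the area under the a-t graph; then v = v₀ + Δv.
0–4 s: 8 × 4 = 32 m/s
4–10 s: -3 × 6 = -18 m/s
Δv = 14 m/s, so v(10) = -4 + (14) = 10 m/s.

10 m/s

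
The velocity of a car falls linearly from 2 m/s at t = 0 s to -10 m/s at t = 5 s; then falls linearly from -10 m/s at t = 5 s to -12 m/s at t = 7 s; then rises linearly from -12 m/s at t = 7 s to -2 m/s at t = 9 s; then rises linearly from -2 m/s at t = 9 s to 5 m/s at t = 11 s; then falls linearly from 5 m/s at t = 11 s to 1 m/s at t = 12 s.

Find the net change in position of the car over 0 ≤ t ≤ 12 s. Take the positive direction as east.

-50 m

Net displacement equals the area under the velocity-time graph (areas below the axis count negative).
0–5 s: ½(2 + -10)(5) = -20 m
5–7 s: ½(-10 + -12)(2) = -22 m
7–9 s: ½(-12 + -2)(2) = -14 m
9–11 s: ½(-2 + 5)(2) = 3 m
11–12 s: ½(5 + 1)(1) = 3 m
Net displacement = -50 m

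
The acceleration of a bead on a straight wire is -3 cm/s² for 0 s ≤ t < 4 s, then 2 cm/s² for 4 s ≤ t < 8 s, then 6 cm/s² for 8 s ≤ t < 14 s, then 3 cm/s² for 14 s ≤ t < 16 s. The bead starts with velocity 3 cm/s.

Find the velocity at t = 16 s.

41 cm/s

Δv equals the area under the a-t graph; then v = v₀ + Δv.
0–4 s: -3 × 4 = -12 cm/s
4–8 s: 2 × 4 = 8 cm/s
8–14 s: 6 × 6 = 36 cm/s
14–16 s: 3 × 2 = 6 cm/s
Δv = 38 cm/s, so v(16) = 3 + (38) = 41 cm/s.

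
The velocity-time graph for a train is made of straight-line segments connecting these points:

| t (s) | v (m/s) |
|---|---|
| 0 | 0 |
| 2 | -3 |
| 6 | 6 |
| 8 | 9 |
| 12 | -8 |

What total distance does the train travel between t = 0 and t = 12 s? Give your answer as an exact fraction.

Total distance travelled is ∫|v| dt — sum the magnitudes of each area piece.
0–2 s: |½(0 + -3)(2)| = 3 m
2–6 s: v = 0 at t = 10/3 s; triangle areas 2 + 8 = 10 m
6–8 s: |½(6 + 9)(2)| = 15 m
8–12 s: v = 0 at t = 172/17 s; triangle areas 162/17 + 128/17 = 290/17 m
Total distance = 766/17 m

766/17 m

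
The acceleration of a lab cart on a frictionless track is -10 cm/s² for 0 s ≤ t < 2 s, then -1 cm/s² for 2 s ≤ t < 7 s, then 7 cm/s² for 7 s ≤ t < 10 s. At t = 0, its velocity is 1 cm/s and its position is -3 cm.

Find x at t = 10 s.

On each constant-a segment, Δv = aΔt and Δx = v₀Δt + ½aΔt²; chain segment to segment.
0–2 s: v starts 1 cm/s; Δx = 1·2 + ½·-10·2² = -18 cm; v ends -19 cm/s.
2–7 s: v starts -19 cm/s; Δx = -19·5 + ½·-1·5² = -107.5 cm; v ends -24 cm/s.
7–10 s: v starts -24 cm/s; Δx = -24·3 + ½·7·3² = -40.5 cm; v ends -3 cm/s.
x(10) = -3 + Σ Δx = -169 cm.

-169 cm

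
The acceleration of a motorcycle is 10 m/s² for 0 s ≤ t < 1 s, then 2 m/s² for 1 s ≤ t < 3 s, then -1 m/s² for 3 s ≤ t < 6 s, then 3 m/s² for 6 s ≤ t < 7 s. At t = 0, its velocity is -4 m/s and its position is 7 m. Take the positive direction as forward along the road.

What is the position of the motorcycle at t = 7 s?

On each constant-a segment, Δv = aΔt and Δx = v₀Δt + ½aΔt²; chain segment to segment.
0–1 s: v starts -4 m/s; Δx = -4·1 + ½·10·1² = 1 m; v ends 6 m/s.
1–3 s: v starts 6 m/s; Δx = 6·2 + ½·2·2² = 16 m; v ends 10 m/s.
3–6 s: v starts 10 m/s; Δx = 10·3 + ½·-1·3² = 25.5 m; v ends 7 m/s.
6–7 s: v starts 7 m/s; Δx = 7·1 + ½·3·1² = 8.5 m; v ends 10 m/s.
x(7) = 7 + Σ Δx = 58 m.

58 m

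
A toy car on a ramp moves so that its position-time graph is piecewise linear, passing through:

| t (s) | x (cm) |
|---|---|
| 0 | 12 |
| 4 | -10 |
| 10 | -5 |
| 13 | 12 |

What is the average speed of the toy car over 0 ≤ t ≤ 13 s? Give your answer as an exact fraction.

44/13 cm/s

Average speed = (total path length)/(elapsed time); on a piecewise-linear x-t graph the path length is Σ|Δx|.
0–4 s: |Δx| = |-10 − 12| = 22 cm
4–10 s: |Δx| = |-5 − -10| = 5 cm
10–13 s: |Δx| = |12 − -5| = 17 cm
Total path = 44 cm; average speed = 44/13 = 44/13 cm/s.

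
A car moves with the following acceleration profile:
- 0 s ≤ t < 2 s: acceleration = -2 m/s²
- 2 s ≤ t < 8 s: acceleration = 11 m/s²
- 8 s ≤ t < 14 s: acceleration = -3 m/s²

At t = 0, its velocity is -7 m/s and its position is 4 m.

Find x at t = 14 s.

On each constant-a segment, Δv = aΔt and Δx = v₀Δt + ½aΔt²; chain segment to segment.
0–2 s: v starts -7 m/s; Δx = -7·2 + ½·-2·2² = -18 m; v ends -11 m/s.
2–8 s: v starts -11 m/s; Δx = -11·6 + ½·11·6² = 132 m; v ends 55 m/s.
8–14 s: v starts 55 m/s; Δx = 55·6 + ½·-3·6² = 276 m; v ends 37 m/s.
x(14) = 4 + Σ Δx = 394 m.

394 m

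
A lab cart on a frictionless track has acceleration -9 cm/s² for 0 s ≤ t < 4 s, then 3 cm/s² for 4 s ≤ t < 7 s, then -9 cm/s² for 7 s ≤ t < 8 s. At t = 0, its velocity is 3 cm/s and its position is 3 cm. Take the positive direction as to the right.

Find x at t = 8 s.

-171 cm

On each constant-a segment, Δv = aΔt and Δx = v₀Δt + ½aΔt²; chain segment to segment.
0–4 s: v starts 3 cm/s; Δx = 3·4 + ½·-9·4² = -60 cm; v ends -33 cm/s.
4–7 s: v starts -33 cm/s; Δx = -33·3 + ½·3·3² = -85.5 cm; v ends -24 cm/s.
7–8 s: v starts -24 cm/s; Δx = -24·1 + ½·-9·1² = -28.5 cm; v ends -33 cm/s.
x(8) = 3 + Σ Δx = -171 cm.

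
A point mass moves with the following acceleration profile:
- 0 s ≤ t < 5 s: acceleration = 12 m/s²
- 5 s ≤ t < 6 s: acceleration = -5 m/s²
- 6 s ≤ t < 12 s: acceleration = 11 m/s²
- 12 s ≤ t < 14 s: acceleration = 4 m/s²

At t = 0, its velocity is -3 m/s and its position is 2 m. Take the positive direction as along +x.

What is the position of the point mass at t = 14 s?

On each constant-a segment, Δv = aΔt and Δx = v₀Δt + ½aΔt²; chain segment to segment.
0–5 s: v starts -3 m/s; Δx = -3·5 + ½·12·5² = 135 m; v ends 57 m/s.
5–6 s: v starts 57 m/s; Δx = 57·1 + ½·-5·1² = 54.5 m; v ends 52 m/s.
6–12 s: v starts 52 m/s; Δx = 52·6 + ½·11·6² = 510 m; v ends 118 m/s.
12–14 s: v starts 118 m/s; Δx = 118·2 + ½·4·2² = 244 m; v ends 126 m/s.
x(14) = 2 + Σ Δx = 945.5 m.

945.5 m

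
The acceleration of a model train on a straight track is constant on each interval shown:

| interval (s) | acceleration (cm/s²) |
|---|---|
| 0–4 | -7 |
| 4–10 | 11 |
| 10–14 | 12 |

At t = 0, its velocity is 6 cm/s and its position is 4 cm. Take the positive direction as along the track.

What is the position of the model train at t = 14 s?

On each constant-a segment, Δv = aΔt and Δx = v₀Δt + ½aΔt²; chain segment to segment.
0–4 s: v starts 6 cm/s; Δx = 6·4 + ½·-7·4² = -32 cm; v ends -22 cm/s.
4–10 s: v starts -22 cm/s; Δx = -22·6 + ½·11·6² = 66 cm; v ends 44 cm/s.
10–14 s: v starts 44 cm/s; Δx = 44·4 + ½·12·4² = 272 cm; v ends 92 cm/s.
x(14) = 4 + Σ Δx = 310 cm.

310 cm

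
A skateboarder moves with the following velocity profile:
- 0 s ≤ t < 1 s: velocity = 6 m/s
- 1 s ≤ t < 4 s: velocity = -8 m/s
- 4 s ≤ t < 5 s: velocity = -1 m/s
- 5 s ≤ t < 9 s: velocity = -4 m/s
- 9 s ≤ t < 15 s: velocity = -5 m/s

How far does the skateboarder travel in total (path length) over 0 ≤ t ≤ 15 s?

Total distance travelled is ∫|v| dt — sum the magnitudes of each area piece.
0–1 s: |6| × 1 = 6 m
1–4 s: |-8| × 3 = 24 m
4–5 s: |-1| × 1 = 1 m
5–9 s: |-4| × 4 = 16 m
9–15 s: |-5| × 6 = 30 m
Total distance = 77 m

77 m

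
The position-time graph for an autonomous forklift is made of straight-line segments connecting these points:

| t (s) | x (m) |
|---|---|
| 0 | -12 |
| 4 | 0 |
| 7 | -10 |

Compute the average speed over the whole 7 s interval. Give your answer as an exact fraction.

22/7 m/s

Average speed = (total path length)/(elapsed time); on a piecewise-linear x-t graph the path length is Σ|Δx|.
0–4 s: |Δx| = |0 − -12| = 12 m
4–7 s: |Δx| = |-10 − 0| = 10 m
Total path = 22 m; average speed = 22/7 = 22/7 m/s.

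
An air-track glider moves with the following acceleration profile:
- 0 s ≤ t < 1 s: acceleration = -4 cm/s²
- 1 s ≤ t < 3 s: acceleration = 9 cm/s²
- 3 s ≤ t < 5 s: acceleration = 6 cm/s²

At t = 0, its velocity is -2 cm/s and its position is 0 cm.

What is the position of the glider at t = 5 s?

On each constant-a segment, Δv = aΔt and Δx = v₀Δt + ½aΔt²; chain segment to segment.
0–1 s: v starts -2 cm/s; Δx = -2·1 + ½·-4·1² = -4 cm; v ends -6 cm/s.
1–3 s: v starts -6 cm/s; Δx = -6·2 + ½·9·2² = 6 cm; v ends 12 cm/s.
3–5 s: v starts 12 cm/s; Δx = 12·2 + ½·6·2² = 36 cm; v ends 24 cm/s.
x(5) = 0 + Σ Δx = 38 cm.

38 cm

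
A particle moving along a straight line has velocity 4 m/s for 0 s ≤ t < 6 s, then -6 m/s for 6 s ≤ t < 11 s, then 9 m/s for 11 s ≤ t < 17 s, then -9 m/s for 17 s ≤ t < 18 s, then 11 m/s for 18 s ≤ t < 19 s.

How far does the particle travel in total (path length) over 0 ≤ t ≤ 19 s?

128 m

Distance (not displacement) is the total path length: add the absolute areas under v-t.
0–6 s: |4| × 6 = 24 m
6–11 s: |-6| × 5 = 30 m
11–17 s: |9| × 6 = 54 m
17–18 s: |-9| × 1 = 9 m
18–19 s: |11| × 1 = 11 m
Total distance = 128 m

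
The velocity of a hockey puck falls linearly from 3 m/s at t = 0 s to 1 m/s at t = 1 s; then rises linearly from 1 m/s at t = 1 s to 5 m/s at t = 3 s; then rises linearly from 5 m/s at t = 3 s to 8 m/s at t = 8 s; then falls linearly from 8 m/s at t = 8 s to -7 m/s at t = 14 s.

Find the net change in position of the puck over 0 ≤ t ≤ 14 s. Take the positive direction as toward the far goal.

Net displacement equals the area under the velocity-time graph (areas below the axis count negative).
0–1 s: ½(3 + 1)(1) = 2 m
1–3 s: ½(1 + 5)(2) = 6 m
3–8 s: ½(5 + 8)(5) = 32.5 m
8–14 s: ½(8 + -7)(6) = 3 m
Net displacement = 43.5 m

43.5 m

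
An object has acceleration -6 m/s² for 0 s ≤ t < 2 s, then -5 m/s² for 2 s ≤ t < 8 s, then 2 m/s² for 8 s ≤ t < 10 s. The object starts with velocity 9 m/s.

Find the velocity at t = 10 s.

Δv equals the area under the a-t graph; then v = v₀ + Δv.
0–2 s: -6 × 2 = -12 m/s
2–8 s: -5 × 6 = -30 m/s
8–10 s: 2 × 2 = 4 m/s
Δv = -38 m/s, so v(10) = 9 + (-38) = -29 m/s.

-29 m/s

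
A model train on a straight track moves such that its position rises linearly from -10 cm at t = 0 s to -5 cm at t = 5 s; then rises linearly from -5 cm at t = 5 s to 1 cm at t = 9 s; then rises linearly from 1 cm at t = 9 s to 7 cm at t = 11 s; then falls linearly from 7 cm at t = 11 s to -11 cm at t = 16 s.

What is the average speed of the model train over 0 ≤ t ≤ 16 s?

Average speed = (total path length)/(elapsed time); on a piecewise-linear x-t graph the path length is Σ|Δx|.
0–5 s: |Δx| = |-5 − -10| = 5 cm
5–9 s: |Δx| = |1 − -5| = 6 cm
9–11 s: |Δx| = |7 − 1| = 6 cm
11–16 s: |Δx| = |-11 − 7| = 18 cm
Total path = 35 cm; average speed = 35/16 = 2.1875 cm/s.

2.1875 cm/s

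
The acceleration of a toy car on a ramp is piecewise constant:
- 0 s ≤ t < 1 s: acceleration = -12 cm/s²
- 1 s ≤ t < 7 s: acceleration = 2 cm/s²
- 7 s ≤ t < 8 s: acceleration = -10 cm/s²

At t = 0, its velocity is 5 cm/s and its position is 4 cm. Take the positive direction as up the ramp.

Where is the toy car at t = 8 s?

On each constant-a segment, Δv = aΔt and Δx = v₀Δt + ½aΔt²; chain segment to segment.
0–1 s: v starts 5 cm/s; Δx = 5·1 + ½·-12·1² = -1 cm; v ends -7 cm/s.
1–7 s: v starts -7 cm/s; Δx = -7·6 + ½·2·6² = -6 cm; v ends 5 cm/s.
7–8 s: v starts 5 cm/s; Δx = 5·1 + ½·-10·1² = 0 cm; v ends -5 cm/s.
x(8) = 4 + Σ Δx = -3 cm.

-3 cm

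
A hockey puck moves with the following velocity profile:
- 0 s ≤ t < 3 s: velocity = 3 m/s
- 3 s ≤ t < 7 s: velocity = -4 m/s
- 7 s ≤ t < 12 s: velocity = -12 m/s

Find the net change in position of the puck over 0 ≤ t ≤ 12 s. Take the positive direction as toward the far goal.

Displacement is the signed area under the v-t curve.
0–3 s: 3 × 3 = 9 m
3–7 s: -4 × 4 = -16 m
7–12 s: -12 × 5 = -60 m
Net displacement = -67 m

-67 m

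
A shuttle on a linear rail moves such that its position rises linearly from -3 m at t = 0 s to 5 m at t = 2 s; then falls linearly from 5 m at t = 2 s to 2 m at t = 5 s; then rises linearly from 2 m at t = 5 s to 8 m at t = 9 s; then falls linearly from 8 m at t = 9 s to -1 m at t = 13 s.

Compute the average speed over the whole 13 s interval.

Average speed = (total path length)/(elapsed time); on a piecewise-linear x-t graph the path length is Σ|Δx|.
0–2 s: |Δx| = |5 − -3| = 8 m
2–5 s: |Δx| = |2 − 5| = 3 m
5–9 s: |Δx| = |8 − 2| = 6 m
9–13 s: |Δx| = |-1 − 8| = 9 m
Total path = 26 m; average speed = 26/13 = 2 m/s.

2 m/s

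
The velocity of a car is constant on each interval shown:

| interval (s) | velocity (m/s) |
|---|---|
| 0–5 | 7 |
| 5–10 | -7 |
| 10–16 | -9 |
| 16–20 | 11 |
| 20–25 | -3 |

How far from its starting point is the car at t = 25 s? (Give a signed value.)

Displacement is the signed area under the v-t curve.
0–5 s: 7 × 5 = 35 m
5–10 s: -7 × 5 = -35 m
10–16 s: -9 × 6 = -54 m
16–20 s: 11 × 4 = 44 m
20–25 s: -3 × 5 = -15 m
Net displacement = -25 m

-25 m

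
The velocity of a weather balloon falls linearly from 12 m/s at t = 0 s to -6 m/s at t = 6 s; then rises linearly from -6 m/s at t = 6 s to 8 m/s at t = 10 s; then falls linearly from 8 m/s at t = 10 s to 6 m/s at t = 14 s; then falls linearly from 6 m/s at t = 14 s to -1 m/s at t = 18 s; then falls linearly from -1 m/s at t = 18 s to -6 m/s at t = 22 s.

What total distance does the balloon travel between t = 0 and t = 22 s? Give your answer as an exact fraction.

678/7 m

Distance (not displacement) is the total path length: add the absolute areas under v-t.
0–6 s: v = 0 at t = 4 s; triangle areas 24 + 6 = 30 m
6–10 s: v = 0 at t = 54/7 s; triangle areas 36/7 + 64/7 = 100/7 m
10–14 s: |½(8 + 6)(4)| = 28 m
14–18 s: v = 0 at t = 122/7 s; triangle areas 72/7 + 2/7 = 74/7 m
18–22 s: |½(-1 + -6)(4)| = 14 m
Total distance = 678/7 m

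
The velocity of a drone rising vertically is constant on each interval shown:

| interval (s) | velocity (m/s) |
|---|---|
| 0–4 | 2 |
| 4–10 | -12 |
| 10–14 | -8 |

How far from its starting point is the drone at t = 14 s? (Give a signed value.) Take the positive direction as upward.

Net displacement equals the area under the velocity-time graph (areas below the axis count negative).
0–4 s: 2 × 4 = 8 m
4–10 s: -12 × 6 = -72 m
10–14 s: -8 × 4 = -32 m
Net displacement = -96 m

-96 m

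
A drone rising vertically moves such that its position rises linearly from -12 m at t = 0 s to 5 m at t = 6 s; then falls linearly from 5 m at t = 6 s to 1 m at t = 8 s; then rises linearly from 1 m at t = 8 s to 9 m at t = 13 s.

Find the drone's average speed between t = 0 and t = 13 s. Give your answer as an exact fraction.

Average speed = (total path length)/(elapsed time); on a piecewise-linear x-t graph the path length is Σ|Δx|.
0–6 s: |Δx| = |5 − -12| = 17 m
6–8 s: |Δx| = |1 − 5| = 4 m
8–13 s: |Δx| = |9 − 1| = 8 m
Total path = 29 m; average speed = 29/13 = 29/13 m/s.

29/13 m/s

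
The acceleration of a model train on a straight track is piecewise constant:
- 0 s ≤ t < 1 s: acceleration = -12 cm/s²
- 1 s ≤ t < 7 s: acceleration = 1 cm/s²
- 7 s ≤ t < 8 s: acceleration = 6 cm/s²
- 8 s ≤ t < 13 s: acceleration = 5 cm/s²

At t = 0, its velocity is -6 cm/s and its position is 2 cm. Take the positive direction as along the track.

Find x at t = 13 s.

On each constant-a segment, Δv = aΔt and Δx = v₀Δt + ½aΔt²; chain segment to segment.
0–1 s: v starts -6 cm/s; Δx = -6·1 + ½·-12·1² = -12 cm; v ends -18 cm/s.
1–7 s: v starts -18 cm/s; Δx = -18·6 + ½·1·6² = -90 cm; v ends -12 cm/s.
7–8 s: v starts -12 cm/s; Δx = -12·1 + ½·6·1² = -9 cm; v ends -6 cm/s.
8–13 s: v starts -6 cm/s; Δx = -6·5 + ½·5·5² = 32.5 cm; v ends 19 cm/s.
x(13) = 2 + Σ Δx = -76.5 cm.

-76.5 cm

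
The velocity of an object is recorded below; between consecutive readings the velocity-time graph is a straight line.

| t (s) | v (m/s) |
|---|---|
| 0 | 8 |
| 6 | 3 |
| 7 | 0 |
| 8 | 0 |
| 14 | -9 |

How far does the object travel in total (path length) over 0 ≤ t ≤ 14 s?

61.5 m

Total distance travelled is ∫|v| dt — sum the magnitudes of each area piece.
0–6 s: |½(8 + 3)(6)| = 33 m
6–7 s: |½(3 + 0)(1)| = 1.5 m
7–8 s: |0| × 1 = 0 m
8–14 s: |½(0 + -9)(6)| = 27 m
Total distance = 61.5 m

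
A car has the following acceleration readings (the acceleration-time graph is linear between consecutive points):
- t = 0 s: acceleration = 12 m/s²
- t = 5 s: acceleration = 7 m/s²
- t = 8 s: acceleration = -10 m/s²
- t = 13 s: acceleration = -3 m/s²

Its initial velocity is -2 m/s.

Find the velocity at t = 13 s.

Δv equals the area under the a-t graph; then v = v₀ + Δv.
0–5 s: ½(12 + 7)(5) = 47.5 m/s
5–8 s: ½(7 + -10)(3) = -4.5 m/s
8–13 s: ½(-10 + -3)(5) = -32.5 m/s
Δv = 10.5 m/s, so v(13) = -2 + (10.5) = 8.5 m/s.

8.5 m/s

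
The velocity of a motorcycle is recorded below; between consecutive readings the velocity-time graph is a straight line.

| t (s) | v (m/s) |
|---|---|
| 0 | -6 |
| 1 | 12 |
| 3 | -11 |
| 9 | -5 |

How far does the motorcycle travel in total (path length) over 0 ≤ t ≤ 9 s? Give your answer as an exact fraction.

1484/23 m

Total distance travelled is ∫|v| dt — sum the magnitudes of each area piece.
0–1 s: v = 0 at t = 1/3 s; triangle areas 1 + 4 = 5 m
1–3 s: v = 0 at t = 47/23 s; triangle areas 144/23 + 121/23 = 265/23 m
3–9 s: |½(-11 + -5)(6)| = 48 m
Total distance = 1484/23 m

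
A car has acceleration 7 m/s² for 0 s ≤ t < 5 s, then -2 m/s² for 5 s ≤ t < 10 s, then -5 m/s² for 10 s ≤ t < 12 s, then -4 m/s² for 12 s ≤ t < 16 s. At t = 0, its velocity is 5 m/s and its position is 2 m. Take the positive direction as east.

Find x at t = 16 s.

387.5 m

On each constant-a segment, Δv = aΔt and Δx = v₀Δt + ½aΔt²; chain segment to segment.
0–5 s: v starts 5 m/s; Δx = 5·5 + ½·7·5² = 112.5 m; v ends 40 m/s.
5–10 s: v starts 40 m/s; Δx = 40·5 + ½·-2·5² = 175 m; v ends 30 m/s.
10–12 s: v starts 30 m/s; Δx = 30·2 + ½·-5·2² = 50 m; v ends 20 m/s.
12–16 s: v starts 20 m/s; Δx = 20·4 + ½·-4·4² = 48 m; v ends 4 m/s.
x(16) = 2 + Σ Δx = 387.5 m.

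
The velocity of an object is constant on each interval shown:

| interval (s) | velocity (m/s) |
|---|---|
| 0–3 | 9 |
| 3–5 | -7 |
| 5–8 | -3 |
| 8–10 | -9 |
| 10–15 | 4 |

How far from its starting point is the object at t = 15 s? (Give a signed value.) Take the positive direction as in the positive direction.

6 m

Net displacement equals the area under the velocity-time graph (areas below the axis count negative).
0–3 s: 9 × 3 = 27 m
3–5 s: -7 × 2 = -14 m
5–8 s: -3 × 3 = -9 m
8–10 s: -9 × 2 = -18 m
10–15 s: 4 × 5 = 20 m
Net displacement = 6 m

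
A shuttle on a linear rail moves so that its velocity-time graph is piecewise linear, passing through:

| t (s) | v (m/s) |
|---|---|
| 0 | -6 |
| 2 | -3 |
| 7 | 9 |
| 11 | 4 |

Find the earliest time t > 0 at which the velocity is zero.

t = 3.25 s

v changes sign on 2–7 s (from -3 to 9); the graph is linear there, so v = 0 at t = 2 + (3)·(7 − 2)/(9 − -3) = 3.25 s.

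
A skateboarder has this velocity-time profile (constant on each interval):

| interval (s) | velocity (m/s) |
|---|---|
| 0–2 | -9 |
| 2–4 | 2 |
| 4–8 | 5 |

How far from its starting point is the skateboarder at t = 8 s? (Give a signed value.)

6 m

Net displacement equals the area under the velocity-time graph (areas below the axis count negative).
0–2 s: -9 × 2 = -18 m
2–4 s: 2 × 2 = 4 m
4–8 s: 5 × 4 = 20 m
Net displacement = 6 m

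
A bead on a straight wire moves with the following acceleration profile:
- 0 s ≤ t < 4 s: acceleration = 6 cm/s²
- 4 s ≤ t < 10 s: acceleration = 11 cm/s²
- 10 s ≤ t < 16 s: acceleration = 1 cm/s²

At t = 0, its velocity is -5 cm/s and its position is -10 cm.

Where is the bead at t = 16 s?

On each constant-a segment, Δv = aΔt and Δx = v₀Δt + ½aΔt²; chain segment to segment.
0–4 s: v starts -5 cm/s; Δx = -5·4 + ½·6·4² = 28 cm; v ends 19 cm/s.
4–10 s: v starts 19 cm/s; Δx = 19·6 + ½·11·6² = 312 cm; v ends 85 cm/s.
10–16 s: v starts 85 cm/s; Δx = 85·6 + ½·1·6² = 528 cm; v ends 91 cm/s.
x(16) = -10 + Σ Δx = 858 cm.

858 cm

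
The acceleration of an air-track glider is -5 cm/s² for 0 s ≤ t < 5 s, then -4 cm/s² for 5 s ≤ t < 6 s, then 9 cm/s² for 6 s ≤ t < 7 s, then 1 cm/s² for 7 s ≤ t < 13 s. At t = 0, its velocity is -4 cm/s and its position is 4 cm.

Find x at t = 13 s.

-264 cm

On each constant-a segment, Δv = aΔt and Δx = v₀Δt + ½aΔt²; chain segment to segment.
0–5 s: v starts -4 cm/s; Δx = -4·5 + ½·-5·5² = -82.5 cm; v ends -29 cm/s.
5–6 s: v starts -29 cm/s; Δx = -29·1 + ½·-4·1² = -31 cm; v ends -33 cm/s.
6–7 s: v starts -33 cm/s; Δx = -33·1 + ½·9·1² = -28.5 cm; v ends -24 cm/s.
7–13 s: v starts -24 cm/s; Δx = -24·6 + ½·1·6² = -126 cm; v ends -18 cm/s.
x(13) = 4 + Σ Δx = -264 cm.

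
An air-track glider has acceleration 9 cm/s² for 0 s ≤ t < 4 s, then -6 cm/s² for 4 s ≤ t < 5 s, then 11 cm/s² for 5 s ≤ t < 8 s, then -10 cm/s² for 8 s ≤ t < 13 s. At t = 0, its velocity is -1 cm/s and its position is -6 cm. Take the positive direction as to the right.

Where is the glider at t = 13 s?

On each constant-a segment, Δv = aΔt and Δx = v₀Δt + ½aΔt²; chain segment to segment.
0–4 s: v starts -1 cm/s; Δx = -1·4 + ½·9·4² = 68 cm; v ends 35 cm/s.
4–5 s: v starts 35 cm/s; Δx = 35·1 + ½·-6·1² = 32 cm; v ends 29 cm/s.
5–8 s: v starts 29 cm/s; Δx = 29·3 + ½·11·3² = 136.5 cm; v ends 62 cm/s.
8–13 s: v starts 62 cm/s; Δx = 62·5 + ½·-10·5² = 185 cm; v ends 12 cm/s.
x(13) = -6 + Σ Δx = 415.5 cm.

415.5 cm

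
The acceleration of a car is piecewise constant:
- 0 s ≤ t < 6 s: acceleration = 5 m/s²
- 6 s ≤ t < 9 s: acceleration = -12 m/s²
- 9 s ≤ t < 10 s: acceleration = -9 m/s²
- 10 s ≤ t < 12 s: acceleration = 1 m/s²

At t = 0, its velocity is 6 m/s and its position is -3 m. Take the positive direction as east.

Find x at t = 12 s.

On each constant-a segment, Δv = aΔt and Δx = v₀Δt + ½aΔt²; chain segment to segment.
0–6 s: v starts 6 m/s; Δx = 6·6 + ½·5·6² = 126 m; v ends 36 m/s.
6–9 s: v starts 36 m/s; Δx = 36·3 + ½·-12·3² = 54 m; v ends 0 m/s.
9–10 s: v starts 0 m/s; Δx = 0·1 + ½·-9·1² = -4.5 m; v ends -9 m/s.
10–12 s: v starts -9 m/s; Δx = -9·2 + ½·1·2² = -16 m; v ends -7 m/s.
x(12) = -3 + Σ Δx = 156.5 m.

156.5 m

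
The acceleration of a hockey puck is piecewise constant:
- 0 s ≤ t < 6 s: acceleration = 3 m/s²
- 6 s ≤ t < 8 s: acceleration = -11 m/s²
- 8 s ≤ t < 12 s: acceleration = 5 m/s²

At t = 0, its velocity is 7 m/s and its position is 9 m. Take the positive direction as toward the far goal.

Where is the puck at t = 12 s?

185 m

On each constant-a segment, Δv = aΔt and Δx = v₀Δt + ½aΔt²; chain segment to segment.
0–6 s: v starts 7 m/s; Δx = 7·6 + ½·3·6² = 96 m; v ends 25 m/s.
6–8 s: v starts 25 m/s; Δx = 25·2 + ½·-11·2² = 28 m; v ends 3 m/s.
8–12 s: v starts 3 m/s; Δx = 3·4 + ½·5·4² = 52 m; v ends 23 m/s.
x(12) = 9 + Σ Δx = 185 m.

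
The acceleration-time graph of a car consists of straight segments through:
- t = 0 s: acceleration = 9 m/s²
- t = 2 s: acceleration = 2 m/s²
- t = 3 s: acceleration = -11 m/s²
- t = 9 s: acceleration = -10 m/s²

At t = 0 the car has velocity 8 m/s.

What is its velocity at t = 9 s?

Δv equals the area under the a-t graph; then v = v₀ + Δv.
0–2 s: ½(9 + 2)(2) = 11 m/s
2–3 s: ½(2 + -11)(1) = -4.5 m/s
3–9 s: ½(-11 + -10)(6) = -63 m/s
Δv = -56.5 m/s, so v(9) = 8 + (-56.5) = -48.5 m/s.

-48.5 m/s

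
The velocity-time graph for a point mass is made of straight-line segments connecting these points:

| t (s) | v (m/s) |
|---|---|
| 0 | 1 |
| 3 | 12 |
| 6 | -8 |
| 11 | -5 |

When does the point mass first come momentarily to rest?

v changes sign on 3–6 s (from 12 to -8); the graph is linear there, so v = 0 at t = 3 + (-12)·(6 − 3)/(-8 − 12) = 4.8 s.

t = 4.8 s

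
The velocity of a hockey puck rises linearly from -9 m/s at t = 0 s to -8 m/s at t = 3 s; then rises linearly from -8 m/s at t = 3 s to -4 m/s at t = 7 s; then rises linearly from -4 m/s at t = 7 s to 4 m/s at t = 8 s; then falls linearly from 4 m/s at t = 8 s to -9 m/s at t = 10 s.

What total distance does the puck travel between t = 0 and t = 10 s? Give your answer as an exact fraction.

1533/26 m

Distance (not displacement) is the total path length: add the absolute areas under v-t.
0–3 s: |½(-9 + -8)(3)| = 25.5 m
3–7 s: |½(-8 + -4)(4)| = 24 m
7–8 s: v = 0 at t = 7.5 s; triangle areas 1 + 1 = 2 m
8–10 s: v = 0 at t = 112/13 s; triangle areas 16/13 + 81/13 = 97/13 m
Total distance = 1533/26 m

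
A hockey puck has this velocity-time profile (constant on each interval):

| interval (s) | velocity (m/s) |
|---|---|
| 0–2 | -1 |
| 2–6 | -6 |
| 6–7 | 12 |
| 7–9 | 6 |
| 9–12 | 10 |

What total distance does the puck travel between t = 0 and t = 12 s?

Distance (not displacement) is the total path length: add the absolute areas under v-t.
0–2 s: |-1| × 2 = 2 m
2–6 s: |-6| × 4 = 24 m
6–7 s: |12| × 1 = 12 m
7–9 s: |6| × 2 = 12 m
9–12 s: |10| × 3 = 30 m
Total distance = 80 m

80 m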